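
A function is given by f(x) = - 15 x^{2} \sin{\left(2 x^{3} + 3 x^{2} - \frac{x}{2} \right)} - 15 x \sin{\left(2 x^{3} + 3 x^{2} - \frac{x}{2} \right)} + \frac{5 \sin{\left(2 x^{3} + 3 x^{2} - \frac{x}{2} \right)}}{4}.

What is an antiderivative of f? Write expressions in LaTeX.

An antiderivative is F(x) = \frac{5 \cos{\left(2 x^{3} + 3 x^{2} - \frac{x}{2} \right)}}{2}.

f matches the chain-rule pattern g'(h)*h' with inner function h(x) = 2 x^{3} + 3 x^{2} - \frac{x}{2}; substituting u = h(x) collapses the integral.
Check: d/dx[\frac{5 \cos{\left(2 x^{3} + 3 x^{2} - \frac{x}{2} \right)}}{2}] = - 15 x^{2} \sin{\left(2 x^{3} + 3 x^{2} - \frac{x}{2} \right)} - 15 x \sin{\left(2 x^{3} + 3 x^{2} - \frac{x}{2} \right)} + \frac{5 \sin{\left(2 x^{3} + 3 x^{2} - \frac{x}{2} \right)}}{4} = f(x).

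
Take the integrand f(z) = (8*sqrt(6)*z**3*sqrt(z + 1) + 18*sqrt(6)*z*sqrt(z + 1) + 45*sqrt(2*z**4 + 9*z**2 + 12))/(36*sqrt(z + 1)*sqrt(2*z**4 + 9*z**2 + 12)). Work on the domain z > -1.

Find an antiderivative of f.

An antiderivative is F(z) = sqrt(6)*(15*sqrt(6)*sqrt(z + 1) + 2*sqrt(2*z**4 + 9*z**2 + 12))/36.

Recover f(z) by differentiating a candidate F(z); any mismatch rules it out.
Check: d/dz[sqrt(6)*(15*sqrt(6)*sqrt(z + 1) + 2*sqrt(2*z**4 + 9*z**2 + 12))/36] = (8*sqrt(6)*z**3*sqrt(z + 1) + 18*sqrt(6)*z*sqrt(z + 1) + 45*sqrt(2*z**4 + 9*z**2 + 12))/(36*sqrt(z + 1)*sqrt(2*z**4 + 9*z**2 + 12)) = f(z).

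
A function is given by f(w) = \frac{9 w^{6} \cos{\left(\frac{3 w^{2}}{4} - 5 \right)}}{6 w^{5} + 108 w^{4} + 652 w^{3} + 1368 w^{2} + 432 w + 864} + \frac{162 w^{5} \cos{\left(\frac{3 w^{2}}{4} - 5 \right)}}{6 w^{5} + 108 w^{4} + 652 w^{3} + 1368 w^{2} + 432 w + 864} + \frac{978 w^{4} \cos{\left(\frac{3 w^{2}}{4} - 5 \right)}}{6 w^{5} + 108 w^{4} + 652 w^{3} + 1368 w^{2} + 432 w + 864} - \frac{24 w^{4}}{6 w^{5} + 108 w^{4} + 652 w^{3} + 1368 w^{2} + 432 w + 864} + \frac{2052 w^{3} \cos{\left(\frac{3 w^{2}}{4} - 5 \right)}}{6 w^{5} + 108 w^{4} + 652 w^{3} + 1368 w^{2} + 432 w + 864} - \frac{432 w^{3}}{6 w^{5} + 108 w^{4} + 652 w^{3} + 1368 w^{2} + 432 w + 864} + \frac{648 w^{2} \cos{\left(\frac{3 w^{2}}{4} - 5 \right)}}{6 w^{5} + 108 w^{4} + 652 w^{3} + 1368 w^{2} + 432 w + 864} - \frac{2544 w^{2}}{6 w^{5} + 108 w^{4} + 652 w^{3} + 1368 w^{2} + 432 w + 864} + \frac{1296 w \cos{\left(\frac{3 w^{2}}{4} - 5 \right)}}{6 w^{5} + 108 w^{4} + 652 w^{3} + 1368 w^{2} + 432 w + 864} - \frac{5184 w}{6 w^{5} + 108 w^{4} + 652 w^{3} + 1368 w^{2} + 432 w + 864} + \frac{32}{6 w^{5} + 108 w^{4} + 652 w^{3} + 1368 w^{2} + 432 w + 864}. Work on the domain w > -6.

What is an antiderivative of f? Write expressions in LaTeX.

Integrate term by term and add the pieces.
Check: d/dw[- \frac{2 w^{2} \log{\left(\frac{3 w^{2}}{2} + 1 \right)} - w^{2} \sin{\left(\frac{3 w^{2}}{4} - 5 \right)} + 24 w \log{\left(\frac{3 w^{2}}{2} + 1 \right)} - 12 w \sin{\left(\frac{3 w^{2}}{4} - 5 \right)} + 72 \log{\left(\frac{3 w^{2}}{2} + 1 \right)} - 36 \sin{\left(\frac{3 w^{2}}{4} - 5 \right)} + 4}{\left(w + 6\right)^{2}}] = \frac{9 w^{6} \cos{\left(\frac{3 w^{2}}{4} - 5 \right)} + 162 w^{5} \cos{\left(\frac{3 w^{2}}{4} - 5 \right)} + 978 w^{4} \cos{\left(\frac{3 w^{2}}{4} - 5 \right)} - 24 w^{4} + 2052 w^{3} \cos{\left(\frac{3 w^{2}}{4} - 5 \right)} - 432 w^{3} + 648 w^{2} \cos{\left(\frac{3 w^{2}}{4} - 5 \right)} - 2544 w^{2} + 1296 w \cos{\left(\frac{3 w^{2}}{4} - 5 \right)} - 5184 w + 32}{6 w^{5} + 108 w^{4} + 652 w^{3} + 1368 w^{2} + 432 w + 864}, which equals f(w).

An antiderivative is F(w) = - \frac{2 w^{2} \log{\left(\frac{3 w^{2}}{2} + 1 \right)} - w^{2} \sin{\left(\frac{3 w^{2}}{4} - 5 \right)} + 24 w \log{\left(\frac{3 w^{2}}{2} + 1 \right)} - 12 w \sin{\left(\frac{3 w^{2}}{4} - 5 \right)} + 72 \log{\left(\frac{3 w^{2}}{2} + 1 \right)} - 36 \sin{\left(\frac{3 w^{2}}{4} - 5 \right)} + 4}{\left(w + 6\right)^{2}}.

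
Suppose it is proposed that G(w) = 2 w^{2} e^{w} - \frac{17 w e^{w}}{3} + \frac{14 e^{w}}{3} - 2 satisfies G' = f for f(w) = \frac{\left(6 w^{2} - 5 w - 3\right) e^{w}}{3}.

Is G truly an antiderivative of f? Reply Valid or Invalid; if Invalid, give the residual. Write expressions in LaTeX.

d/dw[G] = 2 w^{2} e^{w} - \frac{5 w e^{w}}{3} - e^{w}
This equals f(w) exactly, so the claim holds.

Valid. The derivative of G reproduces f.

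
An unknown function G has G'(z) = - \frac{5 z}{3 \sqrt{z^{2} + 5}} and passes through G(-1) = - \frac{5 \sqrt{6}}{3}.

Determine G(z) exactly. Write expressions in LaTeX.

G'(z) matches the chain-rule pattern g'(h)*h' with inner function h(z) = z^{2} + 5; substituting u = h(z) collapses the integral.
A general antiderivative is - \frac{5 \sqrt{z^{2} + 5}}{3} + C.
The condition gives C = - \frac{5 \sqrt{6}}{3} - (- \frac{5 \sqrt{6}}{3}) = 0.
So G(z) = - \frac{5 \sqrt{z^{2} + 5}}{3}.
Check: d/dz[- \frac{5 \sqrt{z^{2} + 5}}{3}] = - \frac{5 z}{3 \sqrt{z^{2} + 5}} = G'(z).

G(z) = - \frac{5 \sqrt{z^{2} + 5}}{3}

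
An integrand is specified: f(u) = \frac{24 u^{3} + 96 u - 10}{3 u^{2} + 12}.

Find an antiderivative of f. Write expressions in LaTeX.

An antiderivative is F(u) = 4 u^{2} - \frac{5 \operatorname{atan}{\left(\frac{u}{2} \right)}}{3}.

Check any antiderivative F(u) by computing F'(u) and comparing it with f(u).
Check: d/du[4 u^{2} - \frac{5 \operatorname{atan}{\left(\frac{u}{2} \right)}}{3}] = \frac{24 u^{3} + 96 u - 10}{3 u^{2} + 12} = f(u).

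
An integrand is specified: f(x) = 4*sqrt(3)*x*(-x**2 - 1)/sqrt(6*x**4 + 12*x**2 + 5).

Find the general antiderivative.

F(x) = -sqrt(3)*sqrt(6*x**4 + 12*x**2 + 5)/3 + C

f matches the chain-rule pattern g'(h)*h' with inner function h(x) = 2*x**4 + 4*x**2 + 5/3; substituting u = h(x) collapses the integral.
Check: d/dx[-sqrt(3)*sqrt(6*x**4 + 12*x**2 + 5)/3] = (-4*sqrt(3)*x**3 - 4*sqrt(3)*x)/sqrt(6*x**4 + 12*x**2 + 5), which equals f(x).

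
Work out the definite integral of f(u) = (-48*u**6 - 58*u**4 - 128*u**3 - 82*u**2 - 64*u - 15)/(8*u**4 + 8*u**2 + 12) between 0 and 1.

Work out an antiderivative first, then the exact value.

Antiderivative: F(u) = -2*u**3 - 5*u/4 - 4*log(2*u**4 + 2*u**2 + 3); value = -4*log(7) - 13/4 + 4*log(3)

Whatever form F(u) takes, F'(u) = f(u) is non-negotiable.
F(u) = -2*u**3 - 5*u/4 - 4*log(2*u**4 + 2*u**2 + 3) is an antiderivative of f.
Check: d/du[-2*u**3 - 5*u/4 - 4*log(2*u**4 + 2*u**2 + 3)] = (-48*u**6 - 58*u**4 - 128*u**3 - 82*u**2 - 64*u - 15)/(8*u**4 + 8*u**2 + 12) = f(u).
F(1) = -4*log(7) - 13/4; F(0) = -4*log(3).
Integral = F(1) - F(0) = -4*log(7) - 13/4 + 4*log(3).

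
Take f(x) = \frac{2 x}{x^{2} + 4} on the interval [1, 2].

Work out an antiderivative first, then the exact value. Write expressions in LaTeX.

Antiderivative: F(x) = \log{\left(\frac{x^{2}}{2} + 2 \right)}; value = - \log{\left(\frac{5}{2} \right)} + \log{\left(4 \right)}

The substitution u = \frac{x^{2}}{2} + 2 works: f is exactly (dF/du)*(du/dx) for that inner function.
F(x) = \log{\left(\frac{x^{2}}{2} + 2 \right)} is an antiderivative of f.
Check: d/dx[\log{\left(\frac{x^{2}}{2} + 2 \right)}] = \frac{2 x}{x^{2} + 4} = f(x).
F(2) = \log{\left(4 \right)}; F(1) = \log{\left(\frac{5}{2} \right)}.
Integral = F(2) - F(1) = - \log{\left(\frac{5}{2} \right)} + \log{\left(4 \right)}.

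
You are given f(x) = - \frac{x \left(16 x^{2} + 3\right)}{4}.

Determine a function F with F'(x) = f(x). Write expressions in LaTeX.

Differentiate the proposed F(x) back; it has to land on f(x) exactly.
Check: d/dx[- x^{4} - \frac{3 x^{2}}{8}] = - 4 x^{3} - \frac{3 x}{4}, which equals f(x).

An antiderivative is F(x) = - x^{4} - \frac{3 x^{2}}{8}.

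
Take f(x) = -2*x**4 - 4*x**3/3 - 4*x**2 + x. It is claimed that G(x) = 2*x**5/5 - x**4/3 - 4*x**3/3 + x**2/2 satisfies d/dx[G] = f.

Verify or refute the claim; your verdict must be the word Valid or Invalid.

Invalid: d/dx[G] - f = 4*x**4, which is not 0.

d/dx[G] = 2*x**4 - 4*x**3/3 - 4*x**2 + x
d/dx[G] - f(x) = 4*x**4 != 0.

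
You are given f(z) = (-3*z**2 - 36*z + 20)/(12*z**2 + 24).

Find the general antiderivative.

F(z) = -z/4 - 3*log(z**2 + 2)/2 + 13*sqrt(2)*atan(sqrt(2)*z/2)/12 + C

A first test for any F(z): its z-derivative must equal f(z) identically.
Check: d/dz[-z/4 - 3*log(z**2 + 2)/2 + 13*sqrt(2)*atan(sqrt(2)*z/2)/12] = (-3*z**2 - 36*z + 20)/(12*z**2 + 24) = f(z).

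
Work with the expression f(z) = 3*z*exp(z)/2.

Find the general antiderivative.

F(z) = 3*(z - 1)*exp(z)/2 + C

Recognize the product-rule pattern: f = u'v + uv' with u = 3*z/2 - 3/2, v = exp(z), so integration by parts undoes it.
Check: d/dz[3*(z - 1)*exp(z)/2] = 3*z*exp(z)/2 = f(z).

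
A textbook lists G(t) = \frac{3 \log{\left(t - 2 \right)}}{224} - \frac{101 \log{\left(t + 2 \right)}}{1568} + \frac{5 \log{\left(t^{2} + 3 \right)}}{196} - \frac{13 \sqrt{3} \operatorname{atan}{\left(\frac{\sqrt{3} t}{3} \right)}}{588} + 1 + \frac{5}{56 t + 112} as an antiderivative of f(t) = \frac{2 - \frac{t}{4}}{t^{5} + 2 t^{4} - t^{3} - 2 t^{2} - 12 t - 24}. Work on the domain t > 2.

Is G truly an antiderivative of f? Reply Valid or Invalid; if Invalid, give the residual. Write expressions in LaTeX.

Valid - differentiating G returns exactly f.

d/dt[G] = \frac{8 - t}{4 t^{5} + 8 t^{4} - 4 t^{3} - 8 t^{2} - 48 t - 96}
This equals f(t) exactly, so the claim holds.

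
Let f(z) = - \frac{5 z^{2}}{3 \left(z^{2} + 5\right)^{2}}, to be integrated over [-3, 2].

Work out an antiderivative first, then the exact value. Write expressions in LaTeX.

Antiderivative: F(z) = \frac{- \sqrt{5} z^{2} \operatorname{atan}{\left(\frac{\sqrt{5} z}{5} \right)} + 5 z - 5 \sqrt{5} \operatorname{atan}{\left(\frac{\sqrt{5} z}{5} \right)}}{6 z^{2} + 30}; value = - \frac{\sqrt{5} \operatorname{atan}{\left(\frac{3 \sqrt{5}}{5} \right)}}{6} - \frac{\sqrt{5} \operatorname{atan}{\left(\frac{2 \sqrt{5}}{5} \right)}}{6} + \frac{275}{756}

For F(z) to be correct the identity F'(z) - f(z) = 0 must hold.
F(z) = \frac{- \sqrt{5} z^{2} \operatorname{atan}{\left(\frac{\sqrt{5} z}{5} \right)} + 5 z - 5 \sqrt{5} \operatorname{atan}{\left(\frac{\sqrt{5} z}{5} \right)}}{6 z^{2} + 30} is an antiderivative of f.
Check: d/dz[\frac{- \sqrt{5} z^{2} \operatorname{atan}{\left(\frac{\sqrt{5} z}{5} \right)} + 5 z - 5 \sqrt{5} \operatorname{atan}{\left(\frac{\sqrt{5} z}{5} \right)}}{6 z^{2} + 30}] = - \frac{5 z^{2}}{3 z^{4} + 30 z^{2} + 75}, which equals f(z).
F(2) = - \frac{\sqrt{5} \operatorname{atan}{\left(\frac{2 \sqrt{5}}{5} \right)}}{6} + \frac{5}{27}; F(-3) = - \frac{5}{28} + \frac{\sqrt{5} \operatorname{atan}{\left(\frac{3 \sqrt{5}}{5} \right)}}{6}.
Integral = F(2) - F(-3) = - \frac{\sqrt{5} \operatorname{atan}{\left(\frac{3 \sqrt{5}}{5} \right)}}{6} - \frac{\sqrt{5} \operatorname{atan}{\left(\frac{2 \sqrt{5}}{5} \right)}}{6} + \frac{275}{756}.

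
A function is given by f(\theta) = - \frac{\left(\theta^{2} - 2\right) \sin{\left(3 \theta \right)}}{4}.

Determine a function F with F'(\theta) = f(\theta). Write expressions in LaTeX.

An antiderivative is F(\theta) = \frac{\theta^{2} \cos{\left(3 \theta \right)}}{12} - \frac{\theta \sin{\left(3 \theta \right)}}{18} - \frac{5 \cos{\left(3 \theta \right)}}{27}.

Any candidate F(\theta) must reproduce f(\theta) exactly when differentiated.
Check: d/d\theta[\frac{\theta^{2} \cos{\left(3 \theta \right)}}{12} - \frac{\theta \sin{\left(3 \theta \right)}}{18} - \frac{5 \cos{\left(3 \theta \right)}}{27}] = - \frac{\theta^{2} \sin{\left(3 \theta \right)}}{4} + \frac{\sin{\left(3 \theta \right)}}{2}, which equals f(\theta).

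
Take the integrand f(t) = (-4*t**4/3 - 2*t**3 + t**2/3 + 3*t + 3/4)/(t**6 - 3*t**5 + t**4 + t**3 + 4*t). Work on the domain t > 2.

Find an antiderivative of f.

The denominator factors as 12*t*(t - 2)**2*(t + 1)*(t**2 + 1); partial fractions split f into directly integrable pieces: (137*t + 409)/(600*(t**2 + 1)) + 5/(72*(t + 1)) - 1747/(3600*(t - 2)) - 39/(40*(t - 2)**2) + 3/(16*t).
Check: d/dt[(675*t*log(t) - 1747*t*log(t - 2) + 250*t*log(t + 1) + 411*t*log(t**2 + 1) + 2454*t*atan(t) - 1350*log(t) + 3494*log(t - 2) - 500*log(t + 1) - 822*log(t**2 + 1) - 4908*atan(t) + 3510)/(3600*(t - 2))] = (-16*t**4 - 24*t**3 + 4*t**2 + 36*t + 9)/(12*t**6 - 36*t**5 + 12*t**4 + 12*t**3 + 48*t), which equals f(t).

An antiderivative is F(t) = (675*t*log(t) - 1747*t*log(t - 2) + 250*t*log(t + 1) + 411*t*log(t**2 + 1) + 2454*t*atan(t) - 1350*log(t) + 3494*log(t - 2) - 500*log(t + 1) - 822*log(t**2 + 1) - 4908*atan(t) + 3510)/(3600*(t - 2)).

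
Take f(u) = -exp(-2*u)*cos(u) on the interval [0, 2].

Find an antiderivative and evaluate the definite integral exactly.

Antiderivative: F(u) = -exp(-2*u)*sin(u)/5 + 2*exp(-2*u)*cos(u)/5; value = -2/5 - exp(-4)*sin(2)/5 + 2*exp(-4)*cos(2)/5

Since d/du undoes antidifferentiation here, F'(u) = f(u) is required of F(u).
F(u) = -exp(-2*u)*sin(u)/5 + 2*exp(-2*u)*cos(u)/5 is an antiderivative of f.
Check: d/du[-exp(-2*u)*sin(u)/5 + 2*exp(-2*u)*cos(u)/5] = -exp(-2*u)*cos(u) = f(u).
F(2) = -exp(-4)*sin(2)/5 + 2*exp(-4)*cos(2)/5; F(0) = 2/5.
Integral = F(2) - F(0) = -2/5 - exp(-4)*sin(2)/5 + 2*exp(-4)*cos(2)/5.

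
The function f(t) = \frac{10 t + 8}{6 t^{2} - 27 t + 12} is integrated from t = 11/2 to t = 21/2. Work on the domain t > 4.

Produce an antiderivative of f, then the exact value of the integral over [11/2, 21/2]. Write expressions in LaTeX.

The denominator factors as 3 \left(t - 4\right) \left(2 t - 1\right); partial fractions split f into directly integrable pieces: - \frac{26}{21 \left(2 t - 1\right)} + \frac{16}{7 \left(t - 4\right)}.
F(t) = \frac{16 \log{\left(t - 4 \right)}}{7} - \frac{13 \log{\left(t - \frac{1}{2} \right)}}{21} is an antiderivative of f.
Check: d/dt[\frac{16 \log{\left(t - 4 \right)}}{7} - \frac{13 \log{\left(t - \frac{1}{2} \right)}}{21}] = \frac{10 t + 8}{6 t^{2} - 27 t + 12} = f(t).
F(21/2) = - \frac{13 \log{\left(10 \right)}}{21} + \frac{16 \log{\left(\frac{13}{2} \right)}}{7}; F(11/2) = - \frac{13 \log{\left(5 \right)}}{21} + \frac{16 \log{\left(\frac{3}{2} \right)}}{7}.
Integral = F(21/2) - F(11/2) = - \frac{13 \log{\left(10 \right)}}{21} - \frac{16 \log{\left(\frac{3}{2} \right)}}{7} + \frac{13 \log{\left(5 \right)}}{21} + \frac{16 \log{\left(\frac{13}{2} \right)}}{7}.

Antiderivative: F(t) = \frac{16 \log{\left(t - 4 \right)}}{7} - \frac{13 \log{\left(t - \frac{1}{2} \right)}}{21}; value = - \frac{13 \log{\left(10 \right)}}{21} - \frac{16 \log{\left(\frac{3}{2} \right)}}{7} + \frac{13 \log{\left(5 \right)}}{21} + \frac{16 \log{\left(\frac{13}{2} \right)}}{7}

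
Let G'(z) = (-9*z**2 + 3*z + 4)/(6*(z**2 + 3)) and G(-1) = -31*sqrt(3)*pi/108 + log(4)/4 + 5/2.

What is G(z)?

G(z) = -(54*z - 9*log(z**2 + 3) - 62*sqrt(3)*atan(sqrt(3)*z/3) - 36)/36

Whatever form G(z) takes, its d/dz must return the stated G'(z).
A general antiderivative is -3*z/2 + log(z**2 + 3)/4 + 31*sqrt(3)*atan(sqrt(3)*z/3)/18 + C.
The condition gives C = -31*sqrt(3)*pi/108 + log(4)/4 + 5/2 - (-31*sqrt(3)*pi/108 + log(4)/4 + 3/2) = 1.
So G(z) = -(54*z - 9*log(z**2 + 3) - 62*sqrt(3)*atan(sqrt(3)*z/3) - 36)/36.
Check: d/dz[-(54*z - 9*log(z**2 + 3) - 62*sqrt(3)*atan(sqrt(3)*z/3) - 36)/36] = (-9*z**2 + 3*z + 4)/(6*z**2 + 18), which equals G'(z).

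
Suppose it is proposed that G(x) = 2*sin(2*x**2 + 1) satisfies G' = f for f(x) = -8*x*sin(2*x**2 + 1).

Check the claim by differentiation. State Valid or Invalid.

d/dx[G] = 8*x*cos(2*x**2 + 1)
d/dx[G] - f(x) = 8*x*sin(2*x**2 + 1) + 8*x*cos(2*x**2 + 1) != 0.

Invalid: d/dx[G] - f = 8*x*sin(2*x**2 + 1) + 8*x*cos(2*x**2 + 1), which is not 0.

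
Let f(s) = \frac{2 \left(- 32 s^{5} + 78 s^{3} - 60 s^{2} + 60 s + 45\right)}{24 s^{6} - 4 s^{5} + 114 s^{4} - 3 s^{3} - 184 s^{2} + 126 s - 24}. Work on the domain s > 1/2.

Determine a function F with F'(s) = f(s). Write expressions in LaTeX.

Check any antiderivative F(s) by computing F'(s) and comparing it with f(s).
Check: d/ds[\frac{\log{\left(\frac{3 s}{2} + 2 \right)}}{3} - \frac{3 \log{\left(\frac{s^{2}}{2} + 3 \right)}}{2} - \frac{1}{\left(2 s - 1\right)^{2}}] = \frac{- 64 s^{5} + 156 s^{3} - 120 s^{2} + 120 s + 90}{24 s^{6} - 4 s^{5} + 114 s^{4} - 3 s^{3} - 184 s^{2} + 126 s - 24}, which equals f(s).

An antiderivative is F(s) = \frac{\log{\left(\frac{3 s}{2} + 2 \right)}}{3} - \frac{3 \log{\left(\frac{s^{2}}{2} + 3 \right)}}{2} - \frac{1}{\left(2 s - 1\right)^{2}}.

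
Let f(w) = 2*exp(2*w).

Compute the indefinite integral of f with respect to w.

F(w) = exp(2*w) + C

Since d/dw undoes antidifferentiation here, F'(w) = f(w) is required of F(w).
Check: d/dw[exp(2*w)] = 2*exp(2*w) = f(w).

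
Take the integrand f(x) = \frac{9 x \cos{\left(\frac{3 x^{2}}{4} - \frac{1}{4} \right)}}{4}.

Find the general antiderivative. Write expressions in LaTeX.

F(x) = \frac{3 \sin{\left(\frac{3 x^{2}}{4} - \frac{1}{4} \right)}}{2} + C

The substitution u = \frac{3 x^{2}}{4} - \frac{1}{4} works: f is exactly (dF/du)*(du/dx) for that inner function.
Check: d/dx[\frac{3 \sin{\left(\frac{3 x^{2}}{4} - \frac{1}{4} \right)}}{2}] = \frac{9 x \cos{\left(\frac{3 x^{2}}{4} - \frac{1}{4} \right)}}{4} = f(x).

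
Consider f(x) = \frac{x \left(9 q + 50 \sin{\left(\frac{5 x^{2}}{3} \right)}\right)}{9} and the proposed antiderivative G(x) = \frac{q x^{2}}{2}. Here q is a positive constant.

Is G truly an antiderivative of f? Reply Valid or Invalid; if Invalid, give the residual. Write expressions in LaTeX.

Invalid: d/dx[G] - f = - \frac{50 x \sin{\left(\frac{5 x^{2}}{3} \right)}}{9}, which is not 0.

d/dx[G] = q x
d/dx[G] - f(x) = - \frac{50 x \sin{\left(\frac{5 x^{2}}{3} \right)}}{9} != 0.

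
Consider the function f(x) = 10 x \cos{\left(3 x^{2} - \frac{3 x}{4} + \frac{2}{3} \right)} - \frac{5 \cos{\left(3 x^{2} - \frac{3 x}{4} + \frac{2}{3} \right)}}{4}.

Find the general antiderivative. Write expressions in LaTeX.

f matches the chain-rule pattern g'(h)*h' with inner function h(x) = 3 x^{2} - \frac{3 x}{4} + \frac{2}{3}; substituting u = h(x) collapses the integral.
Check: d/dx[\frac{5 \sin{\left(3 x^{2} - \frac{3 x}{4} + \frac{2}{3} \right)}}{3}] = 10 x \cos{\left(3 x^{2} - \frac{3 x}{4} + \frac{2}{3} \right)} - \frac{5 \cos{\left(3 x^{2} - \frac{3 x}{4} + \frac{2}{3} \right)}}{4} = f(x).

F(x) = \frac{5 \sin{\left(3 x^{2} - \frac{3 x}{4} + \frac{2}{3} \right)}}{3} + C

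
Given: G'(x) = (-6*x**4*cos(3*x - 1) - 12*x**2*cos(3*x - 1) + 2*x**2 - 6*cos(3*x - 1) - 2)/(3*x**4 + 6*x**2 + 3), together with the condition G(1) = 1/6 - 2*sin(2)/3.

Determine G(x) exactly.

G(x) = -(4*x**2*sin(3*x - 1) - 3*x**2 + 4*x + 4*sin(3*x - 1) - 3)/(6*(x**2 + 1))

Recover the given G'(x) by differentiating a candidate G(x); any mismatch rules it out.
A general antiderivative is -x/(3*x**2/2 + 3/2) - 2*sin(3*x - 1)/3 + C.
The condition gives C = 1/6 - 2*sin(2)/3 - (-2*sin(2)/3 - 1/3) = 1/2.
So G(x) = -(4*x**2*sin(3*x - 1) - 3*x**2 + 4*x + 4*sin(3*x - 1) - 3)/(6*(x**2 + 1)).
Check: d/dx[-(4*x**2*sin(3*x - 1) - 3*x**2 + 4*x + 4*sin(3*x - 1) - 3)/(6*(x**2 + 1))] = (-6*x**4*cos(3*x - 1) - 12*x**2*cos(3*x - 1) + 2*x**2 - 6*cos(3*x - 1) - 2)/(3*x**4 + 6*x**2 + 3) = G'(x).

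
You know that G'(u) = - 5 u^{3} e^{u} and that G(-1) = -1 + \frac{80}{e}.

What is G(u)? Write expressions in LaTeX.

G(u) = 5 \left(- u^{3} + 3 u^{2} - 6 u + 6\right) e^{u} - 1

G'(u) has the shape v'r + vr' for v = - 5 u^{3} + 15 u^{2} - 30 u + 30 and r = e^{u} — it is the derivative of the product v*r.
A general antiderivative is \left(- 5 u^{3} + 15 u^{2} - 30 u + 30\right) e^{u} + C.
The condition gives C = -1 + \frac{80}{e} - (\frac{80}{e}) = -1.
So G(u) = 5 \left(- u^{3} + 3 u^{2} - 6 u + 6\right) e^{u} - 1.
Check: d/du[5 \left(- u^{3} + 3 u^{2} - 6 u + 6\right) e^{u} - 1] = - 5 u^{3} e^{u} = G'(u).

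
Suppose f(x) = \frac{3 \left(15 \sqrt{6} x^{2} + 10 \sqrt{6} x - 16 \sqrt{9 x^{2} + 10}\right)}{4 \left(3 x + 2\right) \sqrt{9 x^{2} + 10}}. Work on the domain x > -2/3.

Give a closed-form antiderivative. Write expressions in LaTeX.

Recover f(x) by differentiating a candidate F(x); any mismatch rules it out.
Check: d/dx[- \frac{- 5 \sqrt{6} \sqrt{9 x^{2} + 10} + 48 \log{\left(3 x + 2 \right)}}{12}] = \frac{45 \sqrt{6} x^{2} + 30 \sqrt{6} x - 48 \sqrt{9 x^{2} + 10}}{12 x \sqrt{9 x^{2} + 10} + 8 \sqrt{9 x^{2} + 10}}, which equals f(x).

An antiderivative is F(x) = - \frac{- 5 \sqrt{6} \sqrt{9 x^{2} + 10} + 48 \log{\left(3 x + 2 \right)}}{12}.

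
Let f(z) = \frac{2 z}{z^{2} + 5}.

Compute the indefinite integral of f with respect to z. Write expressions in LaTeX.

The substitution u = z^{2} + 5 works: f is exactly (dF/du)*(du/dz) for that inner function.
Check: d/dz[\log{\left(z^{2} + 5 \right)}] = \frac{2 z}{z^{2} + 5} = f(z).

F(z) = \log{\left(z^{2} + 5 \right)} + C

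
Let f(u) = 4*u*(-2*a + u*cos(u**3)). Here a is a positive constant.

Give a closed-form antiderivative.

A candidate is checked by its d/du: the result must match f(u).
Check: d/du[-4*a*u**2 + 4*sin(u**3)/3] = -8*a*u + 4*u**2*cos(u**3), which equals f(u).

An antiderivative is F(u) = -4*a*u**2 + 4*sin(u**3)/3.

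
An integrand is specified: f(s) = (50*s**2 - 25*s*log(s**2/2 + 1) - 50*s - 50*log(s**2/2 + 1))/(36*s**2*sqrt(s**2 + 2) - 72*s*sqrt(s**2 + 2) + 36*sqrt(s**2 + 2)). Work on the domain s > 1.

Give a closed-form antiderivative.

A candidate is checked by its d/ds: the result must match f(s).
Check: d/ds[25*sqrt(s**2 + 2)*log(s**2/2 + 1)/(36*s - 36)] = (50*s**2 - 25*s*log(s**2/2 + 1) - 50*s - 50*log(s**2/2 + 1))/(36*s**2*sqrt(s**2 + 2) - 72*s*sqrt(s**2 + 2) + 36*sqrt(s**2 + 2)) = f(s).

An antiderivative is F(s) = 25*sqrt(s**2 + 2)*log(s**2/2 + 1)/(36*s - 36).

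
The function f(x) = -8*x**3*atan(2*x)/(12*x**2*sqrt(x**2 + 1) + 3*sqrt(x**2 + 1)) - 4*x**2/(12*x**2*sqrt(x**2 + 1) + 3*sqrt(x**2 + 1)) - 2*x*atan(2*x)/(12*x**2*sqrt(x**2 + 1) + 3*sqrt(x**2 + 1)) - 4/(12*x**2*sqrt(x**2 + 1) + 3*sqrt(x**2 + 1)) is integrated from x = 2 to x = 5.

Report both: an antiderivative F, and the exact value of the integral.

Antiderivative: F(x) = -2*sqrt(x**2 + 1)*atan(2*x)/3; value = -2*sqrt(26)*atan(10)/3 + 2*sqrt(5)*atan(4)/3

f has the shape u'v + uv' for u = -sqrt(4*x**2 + 4)/3 and v = atan(2*x) — it is the derivative of the product u*v.
F(x) = -2*sqrt(x**2 + 1)*atan(2*x)/3 is an antiderivative of f.
Check: d/dx[-2*sqrt(x**2 + 1)*atan(2*x)/3] = (-8*x**3*atan(2*x) - 4*x**2 - 2*x*atan(2*x) - 4)/(12*x**2*sqrt(x**2 + 1) + 3*sqrt(x**2 + 1)), which equals f(x).
F(5) = -2*sqrt(26)*atan(10)/3; F(2) = -2*sqrt(5)*atan(4)/3.
Integral = F(5) - F(2) = -2*sqrt(26)*atan(10)/3 + 2*sqrt(5)*atan(4)/3.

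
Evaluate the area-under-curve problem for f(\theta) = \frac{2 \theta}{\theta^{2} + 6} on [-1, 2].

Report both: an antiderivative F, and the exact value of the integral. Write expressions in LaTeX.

Antiderivative: F(\theta) = \log{\left(\frac{\theta^{2}}{2} + 3 \right)}; value = - \log{\left(\frac{7}{2} \right)} + \log{\left(5 \right)}

f matches the chain-rule pattern g'(h)*h' with inner function h(\theta) = \frac{\theta^{2}}{2} + 3; substituting u = h(\theta) collapses the integral.
F(\theta) = \log{\left(\frac{\theta^{2}}{2} + 3 \right)} is an antiderivative of f.
Check: d/d\theta[\log{\left(\frac{\theta^{2}}{2} + 3 \right)}] = \frac{2 \theta}{\theta^{2} + 6} = f(\theta).
F(2) = \log{\left(5 \right)}; F(-1) = \log{\left(\frac{7}{2} \right)}.
Integral = F(2) - F(-1) = - \log{\left(\frac{7}{2} \right)} + \log{\left(5 \right)}.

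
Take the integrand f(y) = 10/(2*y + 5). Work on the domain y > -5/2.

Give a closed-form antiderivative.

Whatever form F(y) takes, F'(y) = f(y) is non-negotiable.
Check: d/dy[5*log(2*y + 5)] = 10/(2*y + 5) = f(y).

An antiderivative is F(y) = 5*log(2*y + 5).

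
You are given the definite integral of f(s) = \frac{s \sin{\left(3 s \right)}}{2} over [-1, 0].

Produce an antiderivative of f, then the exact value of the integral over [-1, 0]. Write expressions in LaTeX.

Check any antiderivative F(s) by computing F'(s) and comparing it with f(s).
F(s) = - \frac{s \cos{\left(3 s \right)}}{6} + \frac{\sin{\left(3 s \right)}}{18} is an antiderivative of f.
Check: d/ds[- \frac{s \cos{\left(3 s \right)}}{6} + \frac{\sin{\left(3 s \right)}}{18}] = \frac{s \sin{\left(3 s \right)}}{2} = f(s).
F(0) = 0; F(-1) = \frac{\cos{\left(3 \right)}}{6} - \frac{\sin{\left(3 \right)}}{18}.
Integral = F(0) - F(-1) = \frac{\sin{\left(3 \right)}}{18} - \frac{\cos{\left(3 \right)}}{6}.

Antiderivative: F(s) = - \frac{s \cos{\left(3 s \right)}}{6} + \frac{\sin{\left(3 s \right)}}{18}; value = \frac{\sin{\left(3 \right)}}{18} - \frac{\cos{\left(3 \right)}}{6}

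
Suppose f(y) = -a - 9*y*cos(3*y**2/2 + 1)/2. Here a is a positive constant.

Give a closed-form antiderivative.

Since d/dy undoes antidifferentiation here, F'(y) = f(y) is required of F(y).
Check: d/dy[-(2*a*y + 3*sin(3*y**2/2 + 1))/2] = -a - 9*y*cos(3*y**2/2 + 1)/2 = f(y).

An antiderivative is F(y) = -(2*a*y + 3*sin(3*y**2/2 + 1))/2.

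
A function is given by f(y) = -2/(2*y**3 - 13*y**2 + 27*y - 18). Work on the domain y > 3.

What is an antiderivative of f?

Factor the denominator ((y - 3)*(y - 2)*(2*y - 3)) and decompose: f = -8/(3*(2*y - 3)) + 2/(y - 2) - 2/(3*(y - 3)); each piece integrates to a log, atan, or power term.
Check: d/dy[-2*log(y - 3)/3 + 2*log(y - 2) - 4*log(y - 3/2)/3] = -2/(2*y**3 - 13*y**2 + 27*y - 18) = f(y).

An antiderivative is F(y) = -2*log(y - 3)/3 + 2*log(y - 2) - 4*log(y - 3/2)/3.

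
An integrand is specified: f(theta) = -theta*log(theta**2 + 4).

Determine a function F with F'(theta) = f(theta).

An antiderivative is F(theta) = -(theta**2*log(theta**2 + 4) - theta**2 + 4*log(theta**2 + 4))/2.

A first test for any F(theta): its theta-derivative must equal f(theta) identically.
Check: d/dtheta[-(theta**2*log(theta**2 + 4) - theta**2 + 4*log(theta**2 + 4))/2] = -theta*log(theta**2 + 4) = f(theta).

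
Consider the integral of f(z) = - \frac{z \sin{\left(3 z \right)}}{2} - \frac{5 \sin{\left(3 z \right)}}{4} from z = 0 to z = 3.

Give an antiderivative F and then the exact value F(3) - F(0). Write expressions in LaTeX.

Integrate term by term and add the pieces.
F(z) = \frac{z \cos{\left(3 z \right)}}{6} - \frac{\sin{\left(3 z \right)}}{18} + \frac{5 \cos{\left(3 z \right)}}{12} is an antiderivative of f.
Check: d/dz[\frac{z \cos{\left(3 z \right)}}{6} - \frac{\sin{\left(3 z \right)}}{18} + \frac{5 \cos{\left(3 z \right)}}{12}] = - \frac{z \sin{\left(3 z \right)}}{2} - \frac{5 \sin{\left(3 z \right)}}{4} = f(z).
F(3) = \frac{11 \cos{\left(9 \right)}}{12} - \frac{\sin{\left(9 \right)}}{18}; F(0) = \frac{5}{12}.
Integral = F(3) - F(0) = \frac{11 \cos{\left(9 \right)}}{12} - \frac{5}{12} - \frac{\sin{\left(9 \right)}}{18}.

Antiderivative: F(z) = \frac{z \cos{\left(3 z \right)}}{6} - \frac{\sin{\left(3 z \right)}}{18} + \frac{5 \cos{\left(3 z \right)}}{12}; value = \frac{11 \cos{\left(9 \right)}}{12} - \frac{5}{12} - \frac{\sin{\left(9 \right)}}{18}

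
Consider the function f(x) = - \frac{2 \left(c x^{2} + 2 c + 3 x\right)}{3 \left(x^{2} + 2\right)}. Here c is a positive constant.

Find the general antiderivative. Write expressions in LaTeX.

Differentiate the proposed F(x) back; it has to land on f(x) exactly.
Check: d/dx[- \frac{2 c x + 3 \log{\left(x^{2} + 2 \right)}}{3}] = \frac{- 2 c x^{2} - 4 c - 6 x}{3 x^{2} + 6}, which equals f(x).

F(x) = - \frac{2 c x + 3 \log{\left(x^{2} + 2 \right)}}{3} + C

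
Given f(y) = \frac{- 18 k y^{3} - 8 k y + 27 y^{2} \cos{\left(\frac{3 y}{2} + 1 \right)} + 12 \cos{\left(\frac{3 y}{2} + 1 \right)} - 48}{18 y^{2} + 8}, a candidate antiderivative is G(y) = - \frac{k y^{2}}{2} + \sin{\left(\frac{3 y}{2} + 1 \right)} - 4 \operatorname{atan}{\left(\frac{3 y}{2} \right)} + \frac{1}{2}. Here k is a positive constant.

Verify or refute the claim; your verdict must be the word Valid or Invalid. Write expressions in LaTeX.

Valid. The derivative of G reproduces f.

d/dy[G] = \frac{- 18 k y^{3} - 8 k y + 27 y^{2} \cos{\left(\frac{3 y}{2} + 1 \right)} + 12 \cos{\left(\frac{3 y}{2} + 1 \right)} - 48}{18 y^{2} + 8}
This equals f(y) exactly, so the claim holds.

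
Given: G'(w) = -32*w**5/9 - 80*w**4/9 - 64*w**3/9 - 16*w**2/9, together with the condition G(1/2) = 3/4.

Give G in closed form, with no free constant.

G(w) = 2*(-2*w**2/3 - 2*w/3)**3 + 1

G'(w) matches the chain-rule pattern g'(h)*h' with inner function h(w) = -2*w**2/3 - 2*w/3; substituting u = h(w) collapses the integral.
A general antiderivative is 2*(-2*w**2/3 - 2*w/3)**3 + C.
The condition gives C = 3/4 - (-1/4) = 1.
So G(w) = 2*(-2*w**2/3 - 2*w/3)**3 + 1.
Check: d/dw[2*(-2*w**2/3 - 2*w/3)**3 + 1] = -32*w**5/9 - 80*w**4/9 - 64*w**3/9 - 16*w**2/9 = G'(w).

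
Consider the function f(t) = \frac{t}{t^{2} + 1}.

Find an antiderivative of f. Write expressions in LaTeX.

The substitution u = t^{2} + 1 works: f is exactly (dF/du)*(du/dt) for that inner function.
Check: d/dt[\frac{\log{\left(t^{2} + 1 \right)}}{2}] = \frac{t}{t^{2} + 1} = f(t).

An antiderivative is F(t) = \frac{\log{\left(t^{2} + 1 \right)}}{2}.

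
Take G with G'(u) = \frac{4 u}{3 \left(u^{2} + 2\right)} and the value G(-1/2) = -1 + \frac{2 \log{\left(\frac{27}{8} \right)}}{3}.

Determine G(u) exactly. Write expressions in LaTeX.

G(u) = \frac{2 \log{\left(\frac{3 u^{2}}{2} + 3 \right)}}{3} - 1

The substitution w = \frac{3 u^{2}}{2} + 3 works: G'(u) is exactly (dG/dw)*(dw/du) for that inner function.
A general antiderivative is \frac{2 \log{\left(\frac{3 u^{2}}{2} + 3 \right)}}{3} + C.
The condition gives C = -1 + \frac{2 \log{\left(\frac{27}{8} \right)}}{3} - (\frac{2 \log{\left(\frac{27}{8} \right)}}{3}) = -1.
So G(u) = \frac{2 \log{\left(\frac{3 u^{2}}{2} + 3 \right)}}{3} - 1.
Check: d/du[\frac{2 \log{\left(\frac{3 u^{2}}{2} + 3 \right)}}{3} - 1] = \frac{4 u}{3 u^{2} + 6}, which equals G'(u).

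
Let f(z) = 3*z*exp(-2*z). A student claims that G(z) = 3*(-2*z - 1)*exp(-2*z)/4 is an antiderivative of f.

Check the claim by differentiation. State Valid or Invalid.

d/dz[G] = 3*z*exp(-2*z)
This equals f(z) exactly, so the claim holds.

Valid - the claim checks out under differentiation.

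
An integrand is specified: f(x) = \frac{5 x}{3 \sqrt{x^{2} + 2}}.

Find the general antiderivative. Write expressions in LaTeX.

F(x) = \frac{5 \sqrt{x^{2} + 2}}{3} + C

The substitution u = x^{2} + 2 works: f is exactly (dF/du)*(du/dx) for that inner function.
Check: d/dx[\frac{5 \sqrt{x^{2} + 2}}{3}] = \frac{5 x}{3 \sqrt{x^{2} + 2}} = f(x).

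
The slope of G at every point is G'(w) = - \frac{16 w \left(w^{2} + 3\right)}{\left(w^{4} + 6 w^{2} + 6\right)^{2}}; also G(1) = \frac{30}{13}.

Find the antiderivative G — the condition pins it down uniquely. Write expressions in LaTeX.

G(w) = 2 + \frac{4}{w^{4} + 6 w^{2} + 6}

The substitution u = \frac{w^{4}}{3} + 2 w^{2} + 2 works: G'(w) is exactly (dG/du)*(du/dw) for that inner function.
A general antiderivative is \frac{4}{3 \left(\frac{w^{4}}{3} + 2 w^{2} + 2\right)} + C.
The condition gives C = \frac{30}{13} - (\frac{4}{13}) = 2.
So G(w) = 2 + \frac{4}{w^{4} + 6 w^{2} + 6}.
Check: d/dw[2 + \frac{4}{w^{4} + 6 w^{2} + 6}] = \frac{- 16 w^{3} - 48 w}{w^{8} + 12 w^{6} + 48 w^{4} + 72 w^{2} + 36}, which equals G'(w).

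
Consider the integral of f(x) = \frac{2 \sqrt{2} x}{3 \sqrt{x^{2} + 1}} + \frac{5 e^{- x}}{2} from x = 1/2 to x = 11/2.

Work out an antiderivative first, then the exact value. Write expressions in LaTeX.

Antiderivative: F(x) = \frac{4 \sqrt{\frac{x^{2}}{2} + \frac{1}{2}}}{3} - \frac{5 e^{- x}}{2}; value = - \frac{5}{2 e^{\frac{11}{2}}} + \frac{5}{2 e^{\frac{1}{2}}} + \frac{4 \sqrt{10}}{3}

Integrate term by term and add the pieces.
F(x) = \frac{4 \sqrt{\frac{x^{2}}{2} + \frac{1}{2}}}{3} - \frac{5 e^{- x}}{2} is an antiderivative of f.
Check: d/dx[\frac{4 \sqrt{\frac{x^{2}}{2} + \frac{1}{2}}}{3} - \frac{5 e^{- x}}{2}] = \frac{\left(4 \sqrt{2} x e^{x} + 15 \sqrt{x^{2} + 1}\right) e^{- x}}{6 \sqrt{x^{2} + 1}}, which equals f(x).
F(11/2) = - \frac{5}{2 e^{\frac{11}{2}}} + \frac{5 \sqrt{10}}{3}; F(1/2) = - \frac{5}{2 e^{\frac{1}{2}}} + \frac{\sqrt{10}}{3}.
Integral = F(11/2) - F(1/2) = - \frac{5}{2 e^{\frac{11}{2}}} + \frac{5}{2 e^{\frac{1}{2}}} + \frac{4 \sqrt{10}}{3}.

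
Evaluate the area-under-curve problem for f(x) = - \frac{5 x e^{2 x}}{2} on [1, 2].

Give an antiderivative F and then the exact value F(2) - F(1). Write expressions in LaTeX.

f has the shape u'v + uv' for u = \frac{5}{8} - \frac{5 x}{4} and v = e^{2 x} — it is the derivative of the product u*v.
F(x) = \frac{5 \left(1 - 2 x\right) e^{2 x}}{8} is an antiderivative of f.
Check: d/dx[\frac{5 \left(1 - 2 x\right) e^{2 x}}{8}] = - \frac{5 x e^{2 x}}{2} = f(x).
F(2) = - \frac{15 e^{4}}{8}; F(1) = - \frac{5 e^{2}}{8}.
Integral = F(2) - F(1) = - \frac{15 e^{4}}{8} + \frac{5 e^{2}}{8}.

Antiderivative: F(x) = \frac{5 \left(1 - 2 x\right) e^{2 x}}{8}; value = - \frac{15 e^{4}}{8} + \frac{5 e^{2}}{8}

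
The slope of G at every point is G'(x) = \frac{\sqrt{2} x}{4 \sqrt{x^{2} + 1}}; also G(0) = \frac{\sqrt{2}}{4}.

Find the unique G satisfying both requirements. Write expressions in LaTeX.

The substitution u = 2 x^{2} + 2 works: G'(x) is exactly (dG/du)*(du/dx) for that inner function.
A general antiderivative is \frac{\sqrt{2 x^{2} + 2}}{4} + C.
The condition gives C = \frac{\sqrt{2}}{4} - (\frac{\sqrt{2}}{4}) = 0.
So G(x) = \frac{\sqrt{2 x^{2} + 2}}{4}.
Check: d/dx[\frac{\sqrt{2 x^{2} + 2}}{4}] = \frac{\sqrt{2} x}{4 \sqrt{x^{2} + 1}} = G'(x).

G(x) = \frac{\sqrt{2 x^{2} + 2}}{4}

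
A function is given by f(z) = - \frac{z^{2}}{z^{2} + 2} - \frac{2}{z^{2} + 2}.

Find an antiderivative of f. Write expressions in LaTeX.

An antiderivative is F(z) = - z.

Integrate term by term and add the pieces.
Check: d/dz[- z] = -1, which equals f(z).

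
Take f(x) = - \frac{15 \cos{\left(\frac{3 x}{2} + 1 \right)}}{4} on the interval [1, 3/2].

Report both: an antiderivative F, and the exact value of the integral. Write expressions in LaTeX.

Antiderivative: F(x) = - \frac{5 \sin{\left(\frac{3 x}{2} + 1 \right)}}{2}; value = - \frac{5 \sin{\left(\frac{13}{4} \right)}}{2} + \frac{5 \sin{\left(\frac{5}{2} \right)}}{2}

Any candidate F(x) must reproduce f(x) exactly when differentiated.
F(x) = - \frac{5 \sin{\left(\frac{3 x}{2} + 1 \right)}}{2} is an antiderivative of f.
Check: d/dx[- \frac{5 \sin{\left(\frac{3 x}{2} + 1 \right)}}{2}] = - \frac{15 \cos{\left(\frac{3 x}{2} + 1 \right)}}{4} = f(x).
F(3/2) = - \frac{5 \sin{\left(\frac{13}{4} \right)}}{2}; F(1) = - \frac{5 \sin{\left(\frac{5}{2} \right)}}{2}.
Integral = F(3/2) - F(1) = - \frac{5 \sin{\left(\frac{13}{4} \right)}}{2} + \frac{5 \sin{\left(\frac{5}{2} \right)}}{2}.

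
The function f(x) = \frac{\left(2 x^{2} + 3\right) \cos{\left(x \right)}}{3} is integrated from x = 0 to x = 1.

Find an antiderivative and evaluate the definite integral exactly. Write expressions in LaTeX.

Antiderivative: F(x) = \frac{2 x^{2} \sin{\left(x \right)}}{3} + \frac{4 x \cos{\left(x \right)}}{3} - \frac{\sin{\left(x \right)}}{3}; value = \frac{\sin{\left(1 \right)}}{3} + \frac{4 \cos{\left(1 \right)}}{3}

Since d/dx undoes antidifferentiation here, F'(x) = f(x) is required of F(x).
F(x) = \frac{2 x^{2} \sin{\left(x \right)}}{3} + \frac{4 x \cos{\left(x \right)}}{3} - \frac{\sin{\left(x \right)}}{3} is an antiderivative of f.
Check: d/dx[\frac{2 x^{2} \sin{\left(x \right)}}{3} + \frac{4 x \cos{\left(x \right)}}{3} - \frac{\sin{\left(x \right)}}{3}] = \frac{2 x^{2} \cos{\left(x \right)}}{3} + \cos{\left(x \right)}, which equals f(x).
F(1) = \frac{\sin{\left(1 \right)}}{3} + \frac{4 \cos{\left(1 \right)}}{3}; F(0) = 0.
Integral = F(1) - F(0) = \frac{\sin{\left(1 \right)}}{3} + \frac{4 \cos{\left(1 \right)}}{3}.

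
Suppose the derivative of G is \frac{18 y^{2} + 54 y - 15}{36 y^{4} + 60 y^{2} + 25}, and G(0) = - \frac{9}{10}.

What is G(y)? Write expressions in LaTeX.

G(y) = \frac{- y - \frac{3}{2}}{2 y^{2} + \frac{5}{3}}

G'(y) has the shape u'v + uv' for u = \frac{1}{2 y^{2} + \frac{5}{3}} and v = - y - \frac{3}{2} — it is the derivative of the product u*v.
A general antiderivative is \frac{- y - \frac{3}{2}}{2 y^{2} + \frac{5}{3}} + C.
The condition gives C = - \frac{9}{10} - (- \frac{9}{10}) = 0.
So G(y) = \frac{- y - \frac{3}{2}}{2 y^{2} + \frac{5}{3}}.
Check: d/dy[\frac{- y - \frac{3}{2}}{2 y^{2} + \frac{5}{3}}] = \frac{18 y^{2} + 54 y - 15}{36 y^{4} + 60 y^{2} + 25} = G'(y).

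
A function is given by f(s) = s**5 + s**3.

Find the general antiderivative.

Integrate term by term and add the pieces.
Check: d/ds[s**6/6 + s**4/4] = s**5 + s**3 = f(s).

F(s) = s**6/6 + s**4/4 + C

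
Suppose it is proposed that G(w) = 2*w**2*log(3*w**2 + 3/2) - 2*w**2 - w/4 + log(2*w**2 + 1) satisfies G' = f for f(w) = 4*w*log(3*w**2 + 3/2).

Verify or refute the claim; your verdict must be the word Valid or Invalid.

d/dw[G] = 4*w*log(w**2 + 1/2) + 4*w*log(3) - 1/4
d/dw[G] - f(w) = -1/4 != 0.

Invalid: d/dw[G] - f = -1/4, which is not 0.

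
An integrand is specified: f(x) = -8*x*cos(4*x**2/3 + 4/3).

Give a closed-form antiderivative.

An antiderivative is F(x) = -3*sin(4*x**2/3 + 4/3).

f matches the chain-rule pattern g'(h)*h' with inner function h(x) = 4*x**2/3 + 4/3; substituting u = h(x) collapses the integral.
Check: d/dx[-3*sin(4*x**2/3 + 4/3)] = -8*x*cos(4*x**2/3 + 4/3) = f(x).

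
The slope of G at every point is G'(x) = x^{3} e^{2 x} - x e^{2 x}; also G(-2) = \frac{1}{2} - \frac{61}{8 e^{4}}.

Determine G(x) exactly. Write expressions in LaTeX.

G'(x) has the shape u'v + uv' for u = \frac{x^{3}}{2} - \frac{3 x^{2}}{4} + \frac{x}{4} - \frac{1}{8} and v = e^{2 x} — it is the derivative of the product u*v.
A general antiderivative is \frac{\left(4 x^{3} - 6 x^{2} + 2 x - 1\right) e^{2 x}}{8} + C.
The condition gives C = \frac{1}{2} - \frac{61}{8 e^{4}} - (- \frac{61}{8 e^{4}}) = \frac{1}{2}.
So G(x) = \frac{4 x^{3} e^{2 x} - 6 x^{2} e^{2 x} + 2 x e^{2 x} - e^{2 x} + 4}{8}.
Check: d/dx[\frac{4 x^{3} e^{2 x} - 6 x^{2} e^{2 x} + 2 x e^{2 x} - e^{2 x} + 4}{8}] = x^{3} e^{2 x} - x e^{2 x} = G'(x).

G(x) = \frac{4 x^{3} e^{2 x} - 6 x^{2} e^{2 x} + 2 x e^{2 x} - e^{2 x} + 4}{8}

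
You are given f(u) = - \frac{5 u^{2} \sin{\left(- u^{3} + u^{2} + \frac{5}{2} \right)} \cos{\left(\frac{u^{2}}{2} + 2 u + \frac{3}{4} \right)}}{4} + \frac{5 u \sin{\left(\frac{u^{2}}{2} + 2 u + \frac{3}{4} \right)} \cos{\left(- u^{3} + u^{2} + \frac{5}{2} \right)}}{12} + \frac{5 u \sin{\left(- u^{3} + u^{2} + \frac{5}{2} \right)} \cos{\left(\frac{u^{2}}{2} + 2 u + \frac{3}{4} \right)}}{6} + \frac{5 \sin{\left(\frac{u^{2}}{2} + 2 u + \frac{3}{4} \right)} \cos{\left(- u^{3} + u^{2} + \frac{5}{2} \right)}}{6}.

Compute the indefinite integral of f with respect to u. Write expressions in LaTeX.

F(u) = - \frac{5 \cos{\left(\frac{u^{2}}{2} + 2 u + \frac{3}{4} \right)} \cos{\left(- u^{3} + u^{2} + \frac{5}{2} \right)}}{12} + C

Recognize the product-rule pattern: f = v'r + vr' with v = - \frac{5 \cos{\left(\frac{u^{2}}{2} + 2 u + \frac{3}{4} \right)}}{12}, r = \cos{\left(- u^{3} + u^{2} + \frac{5}{2} \right)}, so integration by parts undoes it.
Check: d/du[- \frac{5 \cos{\left(\frac{u^{2}}{2} + 2 u + \frac{3}{4} \right)} \cos{\left(- u^{3} + u^{2} + \frac{5}{2} \right)}}{12}] = - \frac{5 u^{2} \sin{\left(- u^{3} + u^{2} + \frac{5}{2} \right)} \cos{\left(\frac{u^{2}}{2} + 2 u + \frac{3}{4} \right)}}{4} + \frac{5 u \sin{\left(\frac{u^{2}}{2} + 2 u + \frac{3}{4} \right)} \cos{\left(- u^{3} + u^{2} + \frac{5}{2} \right)}}{12} + \frac{5 u \sin{\left(- u^{3} + u^{2} + \frac{5}{2} \right)} \cos{\left(\frac{u^{2}}{2} + 2 u + \frac{3}{4} \right)}}{6} + \frac{5 \sin{\left(\frac{u^{2}}{2} + 2 u + \frac{3}{4} \right)} \cos{\left(- u^{3} + u^{2} + \frac{5}{2} \right)}}{6} = f(u).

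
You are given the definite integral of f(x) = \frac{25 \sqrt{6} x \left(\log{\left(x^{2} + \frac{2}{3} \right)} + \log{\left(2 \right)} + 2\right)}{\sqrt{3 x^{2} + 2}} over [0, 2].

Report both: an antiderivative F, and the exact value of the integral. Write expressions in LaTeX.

Antiderivative: F(x) = 25 \sqrt{2 x^{2} + \frac{4}{3}} \log{\left(2 x^{2} + \frac{4}{3} \right)}; value = - \frac{50 \sqrt{3} \log{\left(\frac{4}{3} \right)}}{3} + \frac{50 \sqrt{21} \log{\left(\frac{28}{3} \right)}}{3}

f has the shape u'v + uv' for u = 25 \sqrt{2 x^{2} + \frac{4}{3}} and v = \log{\left(2 x^{2} + \frac{4}{3} \right)} — it is the derivative of the product u*v.
F(x) = 25 \sqrt{2 x^{2} + \frac{4}{3}} \log{\left(2 x^{2} + \frac{4}{3} \right)} is an antiderivative of f.
Check: d/dx[25 \sqrt{2 x^{2} + \frac{4}{3}} \log{\left(2 x^{2} + \frac{4}{3} \right)}] = \frac{25 \sqrt{6} x \log{\left(x^{2} + \frac{2}{3} \right)} + 25 \sqrt{6} x \log{\left(2 \right)} + 50 \sqrt{6} x}{\sqrt{3 x^{2} + 2}}, which equals f(x).
F(2) = \frac{50 \sqrt{21} \log{\left(\frac{28}{3} \right)}}{3}; F(0) = \frac{50 \sqrt{3} \log{\left(\frac{4}{3} \right)}}{3}.
Integral = F(2) - F(0) = - \frac{50 \sqrt{3} \log{\left(\frac{4}{3} \right)}}{3} + \frac{50 \sqrt{21} \log{\left(\frac{28}{3} \right)}}{3}.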